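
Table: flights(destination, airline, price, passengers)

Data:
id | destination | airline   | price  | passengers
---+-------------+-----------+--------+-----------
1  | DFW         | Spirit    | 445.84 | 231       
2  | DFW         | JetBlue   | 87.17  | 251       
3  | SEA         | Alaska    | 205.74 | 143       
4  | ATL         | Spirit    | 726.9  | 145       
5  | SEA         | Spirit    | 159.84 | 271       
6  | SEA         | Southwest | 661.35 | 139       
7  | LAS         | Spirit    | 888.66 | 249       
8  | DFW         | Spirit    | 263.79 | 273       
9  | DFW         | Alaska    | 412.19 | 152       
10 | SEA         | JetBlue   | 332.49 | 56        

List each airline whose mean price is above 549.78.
SELECT airline, AVG(price)
FROM flights
GROUP BY airline
HAVING AVG(price) > 549.78

Result:
  Southwest: avg=661.35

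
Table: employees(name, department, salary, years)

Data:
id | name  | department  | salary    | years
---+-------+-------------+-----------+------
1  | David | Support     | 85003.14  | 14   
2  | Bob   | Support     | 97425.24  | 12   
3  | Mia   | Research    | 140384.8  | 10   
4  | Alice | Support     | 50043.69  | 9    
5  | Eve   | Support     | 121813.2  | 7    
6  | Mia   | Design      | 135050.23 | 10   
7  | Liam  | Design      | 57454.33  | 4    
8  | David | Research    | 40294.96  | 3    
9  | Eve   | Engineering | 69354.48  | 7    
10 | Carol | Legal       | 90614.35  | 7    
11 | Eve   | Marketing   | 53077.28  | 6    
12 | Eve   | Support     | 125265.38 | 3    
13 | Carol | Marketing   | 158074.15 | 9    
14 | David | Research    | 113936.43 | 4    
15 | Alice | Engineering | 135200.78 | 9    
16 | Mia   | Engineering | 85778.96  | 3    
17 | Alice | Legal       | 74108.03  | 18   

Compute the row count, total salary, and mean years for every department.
SELECT department,
       COUNT(*) as cnt,
       SUM(salary) as total_salary,
       AVG(years) as avg_years
FROM employees
GROUP BY department

Result:
  Design: 2 records, 192504.56 total salary, 7.00 avg years
  Engineering: 3 records, 290334.22 total salary, 6.33 avg years
  Legal: 2 records, 164722.38 total salary, 12.50 avg years
  Marketing: 2 records, 211151.43 total salary, 7.50 avg years
  Research: 3 records, 294616.19 total salary, 5.67 avg years
  Support: 5 records, 479550.65 total salary, 9.00 avg years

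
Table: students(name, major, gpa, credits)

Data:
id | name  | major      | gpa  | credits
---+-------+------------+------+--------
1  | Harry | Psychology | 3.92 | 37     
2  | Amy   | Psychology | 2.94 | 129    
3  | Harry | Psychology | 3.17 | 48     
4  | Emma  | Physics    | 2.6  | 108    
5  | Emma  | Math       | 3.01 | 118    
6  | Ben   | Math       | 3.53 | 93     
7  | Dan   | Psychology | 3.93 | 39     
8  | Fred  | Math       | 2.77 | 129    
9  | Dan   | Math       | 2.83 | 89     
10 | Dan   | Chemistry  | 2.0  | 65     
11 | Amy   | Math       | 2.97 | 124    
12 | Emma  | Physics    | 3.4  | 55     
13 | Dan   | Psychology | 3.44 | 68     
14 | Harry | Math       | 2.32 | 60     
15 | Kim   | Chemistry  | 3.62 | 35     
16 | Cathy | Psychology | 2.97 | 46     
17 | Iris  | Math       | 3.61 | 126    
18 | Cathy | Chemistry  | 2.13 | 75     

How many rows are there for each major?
SELECT major, COUNT(*) as count
FROM students
GROUP BY major

Result:
  Chemistry: 3
  Math: 7
  Physics: 2
  Psychology: 6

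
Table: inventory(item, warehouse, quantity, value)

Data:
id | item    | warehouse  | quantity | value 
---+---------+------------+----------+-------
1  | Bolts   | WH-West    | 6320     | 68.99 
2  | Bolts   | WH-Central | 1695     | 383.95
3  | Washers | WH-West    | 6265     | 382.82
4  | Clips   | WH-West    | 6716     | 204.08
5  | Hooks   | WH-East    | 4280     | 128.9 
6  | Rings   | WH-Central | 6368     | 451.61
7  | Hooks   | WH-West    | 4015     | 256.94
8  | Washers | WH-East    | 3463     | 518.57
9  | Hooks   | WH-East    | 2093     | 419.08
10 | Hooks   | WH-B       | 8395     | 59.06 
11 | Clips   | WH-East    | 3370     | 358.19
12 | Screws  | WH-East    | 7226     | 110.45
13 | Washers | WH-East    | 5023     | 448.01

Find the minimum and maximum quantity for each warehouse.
SELECT warehouse, MIN(quantity), MAX(quantity)
FROM inventory
GROUP BY warehouse

Result:
  WH-B: min=8395, max=8395
  WH-Central: min=1695, max=6368
  WH-East: min=2093, max=7226
  WH-West: min=4015, max=6716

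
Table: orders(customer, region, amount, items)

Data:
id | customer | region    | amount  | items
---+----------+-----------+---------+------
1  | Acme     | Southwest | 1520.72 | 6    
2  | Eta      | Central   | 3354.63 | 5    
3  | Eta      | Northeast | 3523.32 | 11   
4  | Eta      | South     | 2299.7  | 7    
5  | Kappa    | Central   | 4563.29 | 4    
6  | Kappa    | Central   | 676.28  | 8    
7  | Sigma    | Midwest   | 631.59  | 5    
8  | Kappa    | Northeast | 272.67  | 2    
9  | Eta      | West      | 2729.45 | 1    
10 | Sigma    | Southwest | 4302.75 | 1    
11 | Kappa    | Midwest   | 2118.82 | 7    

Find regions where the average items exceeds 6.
SELECT region, AVG(items)
FROM orders
GROUP BY region
HAVING AVG(items) > 6

Result:
  Northeast: avg=6.50
  South: avg=7.00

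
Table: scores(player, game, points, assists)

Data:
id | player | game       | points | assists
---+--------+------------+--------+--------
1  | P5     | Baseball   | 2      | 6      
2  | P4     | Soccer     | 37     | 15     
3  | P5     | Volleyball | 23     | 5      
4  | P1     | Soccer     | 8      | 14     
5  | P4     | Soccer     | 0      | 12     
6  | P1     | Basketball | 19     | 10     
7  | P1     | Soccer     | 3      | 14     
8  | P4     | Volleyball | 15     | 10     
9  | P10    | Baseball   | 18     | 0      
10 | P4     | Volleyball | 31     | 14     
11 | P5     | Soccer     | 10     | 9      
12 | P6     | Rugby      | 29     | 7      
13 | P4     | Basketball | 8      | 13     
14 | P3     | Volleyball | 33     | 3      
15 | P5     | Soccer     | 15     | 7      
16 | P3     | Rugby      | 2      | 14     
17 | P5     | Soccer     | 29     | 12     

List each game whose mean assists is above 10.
SELECT game, AVG(assists)
FROM scores
GROUP BY game
HAVING AVG(assists) > 10

Result:
  Basketball: avg=11.50
  Rugby: avg=10.50
  Soccer: avg=11.86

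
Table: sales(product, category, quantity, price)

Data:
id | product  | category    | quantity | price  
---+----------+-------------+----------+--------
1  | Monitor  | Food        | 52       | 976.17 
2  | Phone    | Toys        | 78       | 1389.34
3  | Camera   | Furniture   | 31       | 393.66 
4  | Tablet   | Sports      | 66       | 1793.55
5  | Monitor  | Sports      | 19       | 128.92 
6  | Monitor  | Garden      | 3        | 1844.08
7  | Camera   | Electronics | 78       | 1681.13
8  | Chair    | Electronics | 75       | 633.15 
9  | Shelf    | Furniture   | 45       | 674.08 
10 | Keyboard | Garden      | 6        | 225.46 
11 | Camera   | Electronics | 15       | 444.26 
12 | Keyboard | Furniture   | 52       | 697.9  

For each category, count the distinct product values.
SELECT category, COUNT(DISTINCT product)
FROM sales
GROUP BY category

Result:
  Electronics: 2 distinct
  Food: 1 distinct
  Furniture: 3 distinct
  Garden: 2 distinct
  Sports: 2 distinct
  Toys: 1 distinct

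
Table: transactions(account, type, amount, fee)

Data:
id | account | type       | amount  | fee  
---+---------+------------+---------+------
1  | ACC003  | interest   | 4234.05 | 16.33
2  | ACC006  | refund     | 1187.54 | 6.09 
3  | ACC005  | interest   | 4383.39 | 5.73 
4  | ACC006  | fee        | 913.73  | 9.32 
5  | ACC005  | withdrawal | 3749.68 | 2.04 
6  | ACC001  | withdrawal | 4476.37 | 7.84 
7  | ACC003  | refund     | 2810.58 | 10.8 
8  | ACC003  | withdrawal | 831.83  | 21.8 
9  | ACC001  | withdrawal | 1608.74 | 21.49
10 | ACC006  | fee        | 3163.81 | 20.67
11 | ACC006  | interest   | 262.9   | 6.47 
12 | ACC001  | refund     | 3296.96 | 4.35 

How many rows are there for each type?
SELECT type, COUNT(*) as count
FROM transactions
GROUP BY type

Result:
  fee: 2
  interest: 3
  refund: 3
  withdrawal: 4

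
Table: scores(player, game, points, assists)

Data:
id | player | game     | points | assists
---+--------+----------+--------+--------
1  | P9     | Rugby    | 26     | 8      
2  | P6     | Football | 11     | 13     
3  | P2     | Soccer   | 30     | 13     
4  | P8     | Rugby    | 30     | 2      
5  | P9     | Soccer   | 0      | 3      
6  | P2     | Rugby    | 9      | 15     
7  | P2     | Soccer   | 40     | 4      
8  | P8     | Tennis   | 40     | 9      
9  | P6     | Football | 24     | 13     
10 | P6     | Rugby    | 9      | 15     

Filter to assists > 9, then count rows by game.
SELECT game, COUNT(*)
FROM scores
WHERE assists > 9
GROUP BY game

Note: WHERE filters rows before grouping.

Result:
  Football: 2
  Rugby: 2
  Soccer: 1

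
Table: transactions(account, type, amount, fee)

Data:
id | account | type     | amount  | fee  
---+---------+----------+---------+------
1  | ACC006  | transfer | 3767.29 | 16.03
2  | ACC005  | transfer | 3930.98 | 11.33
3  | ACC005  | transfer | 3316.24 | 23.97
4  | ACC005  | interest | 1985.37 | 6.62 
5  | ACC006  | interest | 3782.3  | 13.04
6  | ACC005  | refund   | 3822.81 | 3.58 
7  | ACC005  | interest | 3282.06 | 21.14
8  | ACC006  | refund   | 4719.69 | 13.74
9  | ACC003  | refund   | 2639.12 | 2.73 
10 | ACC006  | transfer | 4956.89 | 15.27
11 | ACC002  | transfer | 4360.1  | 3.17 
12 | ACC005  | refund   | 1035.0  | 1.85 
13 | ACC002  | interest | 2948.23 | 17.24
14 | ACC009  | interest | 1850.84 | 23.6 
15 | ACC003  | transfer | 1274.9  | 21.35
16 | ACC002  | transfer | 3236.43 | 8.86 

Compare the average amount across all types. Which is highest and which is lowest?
SELECT type, AVG(amount)
FROM transactions
GROUP BY type
ORDER BY AVG(amount)

All groups:
  interest: 2769.76
  refund: 3054.16
  transfer: 3548.98

Highest: transfer (3548.98)
Lowest: interest (2769.76)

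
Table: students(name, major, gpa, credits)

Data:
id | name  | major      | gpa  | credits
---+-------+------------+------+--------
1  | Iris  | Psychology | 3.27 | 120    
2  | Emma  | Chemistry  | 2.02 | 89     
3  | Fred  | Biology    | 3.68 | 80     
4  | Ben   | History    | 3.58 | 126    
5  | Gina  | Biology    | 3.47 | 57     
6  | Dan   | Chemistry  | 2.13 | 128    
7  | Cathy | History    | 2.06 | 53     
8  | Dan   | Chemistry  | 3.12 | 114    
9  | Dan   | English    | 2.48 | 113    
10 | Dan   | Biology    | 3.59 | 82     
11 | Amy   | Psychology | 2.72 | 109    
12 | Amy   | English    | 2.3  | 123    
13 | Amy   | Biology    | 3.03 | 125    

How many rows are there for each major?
SELECT major, COUNT(*) as count
FROM students
GROUP BY major

Result:
  Biology: 4
  Chemistry: 3
  English: 2
  History: 2
  Psychology: 2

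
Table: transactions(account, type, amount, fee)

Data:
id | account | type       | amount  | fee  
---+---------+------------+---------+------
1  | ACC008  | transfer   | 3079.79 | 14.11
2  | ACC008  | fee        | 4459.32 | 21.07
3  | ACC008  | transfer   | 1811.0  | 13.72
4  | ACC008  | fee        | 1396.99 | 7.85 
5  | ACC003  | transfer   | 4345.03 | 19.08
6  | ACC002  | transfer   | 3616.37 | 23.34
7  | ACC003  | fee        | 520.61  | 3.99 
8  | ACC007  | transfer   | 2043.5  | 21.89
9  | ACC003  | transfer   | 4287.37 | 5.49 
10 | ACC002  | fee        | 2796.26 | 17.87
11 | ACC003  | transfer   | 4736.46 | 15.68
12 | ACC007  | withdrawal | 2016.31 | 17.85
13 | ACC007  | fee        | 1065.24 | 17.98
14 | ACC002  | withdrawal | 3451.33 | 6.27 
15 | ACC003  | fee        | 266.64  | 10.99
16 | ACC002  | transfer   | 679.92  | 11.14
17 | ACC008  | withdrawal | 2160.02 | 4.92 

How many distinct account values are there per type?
SELECT type, COUNT(DISTINCT account)
FROM transactions
GROUP BY type

Result:
  fee: 4 distinct
  transfer: 4 distinct
  withdrawal: 3 distinct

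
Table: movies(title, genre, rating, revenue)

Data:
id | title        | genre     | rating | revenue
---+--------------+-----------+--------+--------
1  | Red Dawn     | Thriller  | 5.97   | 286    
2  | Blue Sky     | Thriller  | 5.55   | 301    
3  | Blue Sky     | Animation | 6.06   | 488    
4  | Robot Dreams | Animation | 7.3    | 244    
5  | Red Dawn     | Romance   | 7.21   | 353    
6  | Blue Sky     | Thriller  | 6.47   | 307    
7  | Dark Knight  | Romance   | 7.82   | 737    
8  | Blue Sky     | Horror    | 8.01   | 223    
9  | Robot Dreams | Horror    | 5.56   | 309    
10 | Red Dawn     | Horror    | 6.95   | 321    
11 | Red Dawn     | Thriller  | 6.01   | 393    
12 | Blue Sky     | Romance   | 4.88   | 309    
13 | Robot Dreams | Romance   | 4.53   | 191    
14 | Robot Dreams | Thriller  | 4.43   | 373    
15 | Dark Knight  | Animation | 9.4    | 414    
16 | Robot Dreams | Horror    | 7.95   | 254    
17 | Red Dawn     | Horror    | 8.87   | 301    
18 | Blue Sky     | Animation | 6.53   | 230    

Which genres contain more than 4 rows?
SELECT genre, COUNT(*) as cnt
FROM movies
GROUP BY genre
HAVING COUNT(*) > 4

Result:
  Horror: 5
  Thriller: 5

Note: HAVING filters groups after aggregation, WHERE filters rows before.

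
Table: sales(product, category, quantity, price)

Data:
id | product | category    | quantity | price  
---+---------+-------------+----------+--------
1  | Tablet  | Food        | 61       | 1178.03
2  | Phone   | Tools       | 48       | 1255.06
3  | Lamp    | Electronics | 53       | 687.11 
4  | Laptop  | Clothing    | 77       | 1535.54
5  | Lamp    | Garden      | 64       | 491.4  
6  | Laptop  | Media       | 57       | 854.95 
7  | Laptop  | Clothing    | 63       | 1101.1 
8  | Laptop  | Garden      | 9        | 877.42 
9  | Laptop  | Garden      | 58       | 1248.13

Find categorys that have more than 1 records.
SELECT category, COUNT(*) as cnt
FROM sales
GROUP BY category
HAVING COUNT(*) > 1

Result:
  Clothing: 2
  Garden: 3

Note: HAVING filters groups after aggregation, WHERE filters rows before.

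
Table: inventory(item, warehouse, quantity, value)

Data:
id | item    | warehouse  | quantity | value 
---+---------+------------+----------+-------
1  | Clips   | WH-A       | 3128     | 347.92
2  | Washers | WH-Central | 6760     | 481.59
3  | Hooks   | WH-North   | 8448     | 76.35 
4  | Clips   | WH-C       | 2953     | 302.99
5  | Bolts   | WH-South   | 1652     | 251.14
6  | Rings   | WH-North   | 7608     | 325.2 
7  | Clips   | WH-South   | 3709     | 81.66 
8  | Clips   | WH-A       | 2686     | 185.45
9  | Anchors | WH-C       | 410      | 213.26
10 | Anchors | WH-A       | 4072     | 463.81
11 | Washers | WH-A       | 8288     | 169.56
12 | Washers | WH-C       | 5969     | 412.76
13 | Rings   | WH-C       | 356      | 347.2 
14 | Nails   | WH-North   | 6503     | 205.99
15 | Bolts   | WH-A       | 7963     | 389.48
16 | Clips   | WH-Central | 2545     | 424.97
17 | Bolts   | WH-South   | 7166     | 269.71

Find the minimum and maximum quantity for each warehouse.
SELECT warehouse, MIN(quantity), MAX(quantity)
FROM inventory
GROUP BY warehouse

Result:
  WH-A: min=2686, max=8288
  WH-C: min=356, max=5969
  WH-Central: min=2545, max=6760
  WH-North: min=6503, max=8448
  WH-South: min=1652, max=7166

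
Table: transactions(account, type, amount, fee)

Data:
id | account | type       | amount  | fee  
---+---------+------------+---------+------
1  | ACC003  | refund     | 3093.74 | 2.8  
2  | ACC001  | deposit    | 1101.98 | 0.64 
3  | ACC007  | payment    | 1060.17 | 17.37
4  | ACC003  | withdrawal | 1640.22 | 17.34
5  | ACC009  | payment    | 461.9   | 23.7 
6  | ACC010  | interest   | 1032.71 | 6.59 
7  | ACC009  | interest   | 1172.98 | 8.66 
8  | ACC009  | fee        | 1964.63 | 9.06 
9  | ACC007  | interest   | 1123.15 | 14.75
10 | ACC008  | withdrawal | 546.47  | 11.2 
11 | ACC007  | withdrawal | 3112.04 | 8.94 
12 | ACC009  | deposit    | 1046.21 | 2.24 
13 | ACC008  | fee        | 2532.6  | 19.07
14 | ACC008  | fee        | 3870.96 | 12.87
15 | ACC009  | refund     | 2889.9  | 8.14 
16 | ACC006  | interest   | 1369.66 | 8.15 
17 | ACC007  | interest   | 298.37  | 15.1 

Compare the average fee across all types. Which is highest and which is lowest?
SELECT type, AVG(fee)
FROM transactions
GROUP BY type
ORDER BY AVG(fee)

All groups:
  deposit: 1.44
  refund: 5.47
  interest: 10.65
  withdrawal: 12.49
  fee: 13.67
  payment: 20.54

Highest: payment (20.54)
Lowest: deposit (1.44)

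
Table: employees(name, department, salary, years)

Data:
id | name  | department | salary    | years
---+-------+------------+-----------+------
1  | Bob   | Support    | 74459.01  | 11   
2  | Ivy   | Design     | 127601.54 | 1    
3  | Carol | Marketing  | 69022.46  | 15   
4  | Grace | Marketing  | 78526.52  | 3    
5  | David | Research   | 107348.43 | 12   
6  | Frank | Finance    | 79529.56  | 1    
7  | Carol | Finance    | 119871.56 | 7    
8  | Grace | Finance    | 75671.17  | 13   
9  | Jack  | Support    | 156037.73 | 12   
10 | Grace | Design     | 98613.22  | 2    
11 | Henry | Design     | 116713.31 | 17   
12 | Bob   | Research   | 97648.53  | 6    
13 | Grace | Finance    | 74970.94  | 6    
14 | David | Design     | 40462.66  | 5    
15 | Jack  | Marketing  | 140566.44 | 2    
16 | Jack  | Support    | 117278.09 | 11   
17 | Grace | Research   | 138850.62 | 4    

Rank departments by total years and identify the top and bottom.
SELECT department, SUM(years)
FROM employees
GROUP BY department
ORDER BY SUM(years)

All groups:
  Marketing: 20
  Research: 22
  Design: 25
  Finance: 27
  Support: 34

Highest: Support (34)
Lowest: Marketing (20)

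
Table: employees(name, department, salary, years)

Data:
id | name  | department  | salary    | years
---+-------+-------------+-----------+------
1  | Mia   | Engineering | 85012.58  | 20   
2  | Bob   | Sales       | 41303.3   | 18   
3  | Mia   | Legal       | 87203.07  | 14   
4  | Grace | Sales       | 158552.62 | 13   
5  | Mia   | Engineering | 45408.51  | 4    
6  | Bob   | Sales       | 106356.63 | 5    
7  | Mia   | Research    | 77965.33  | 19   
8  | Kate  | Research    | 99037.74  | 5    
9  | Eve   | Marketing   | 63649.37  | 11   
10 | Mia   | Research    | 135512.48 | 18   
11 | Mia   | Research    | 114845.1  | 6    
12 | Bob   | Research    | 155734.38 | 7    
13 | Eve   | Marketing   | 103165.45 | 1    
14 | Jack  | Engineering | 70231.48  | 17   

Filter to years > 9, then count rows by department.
SELECT department, COUNT(*)
FROM employees
WHERE years > 9
GROUP BY department

Note: WHERE filters rows before grouping.

Result:
  Engineering: 2
  Legal: 1
  Marketing: 1
  Research: 2
  Sales: 2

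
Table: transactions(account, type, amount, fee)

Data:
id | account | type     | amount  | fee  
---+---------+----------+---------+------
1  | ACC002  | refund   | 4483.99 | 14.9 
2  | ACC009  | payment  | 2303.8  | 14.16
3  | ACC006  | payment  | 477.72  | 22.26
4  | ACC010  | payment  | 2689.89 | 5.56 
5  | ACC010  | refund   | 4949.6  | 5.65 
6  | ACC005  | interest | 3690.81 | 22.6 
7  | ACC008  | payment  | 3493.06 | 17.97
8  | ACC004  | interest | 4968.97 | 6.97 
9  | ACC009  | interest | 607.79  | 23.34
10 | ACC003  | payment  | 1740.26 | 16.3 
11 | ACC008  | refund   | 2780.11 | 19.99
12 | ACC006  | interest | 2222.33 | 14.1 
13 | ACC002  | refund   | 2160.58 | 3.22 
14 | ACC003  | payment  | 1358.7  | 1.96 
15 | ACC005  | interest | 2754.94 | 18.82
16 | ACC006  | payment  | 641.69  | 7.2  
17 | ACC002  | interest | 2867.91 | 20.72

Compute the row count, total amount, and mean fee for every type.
SELECT type,
       COUNT(*) as cnt,
       SUM(amount) as total_amount,
       AVG(fee) as avg_fee
FROM transactions
GROUP BY type

Result:
  interest: 6 records, 17112.75 total amount, 17.76 avg fee
  payment: 7 records, 12705.12 total amount, 12.20 avg fee
  refund: 4 records, 14374.28 total amount, 10.94 avg fee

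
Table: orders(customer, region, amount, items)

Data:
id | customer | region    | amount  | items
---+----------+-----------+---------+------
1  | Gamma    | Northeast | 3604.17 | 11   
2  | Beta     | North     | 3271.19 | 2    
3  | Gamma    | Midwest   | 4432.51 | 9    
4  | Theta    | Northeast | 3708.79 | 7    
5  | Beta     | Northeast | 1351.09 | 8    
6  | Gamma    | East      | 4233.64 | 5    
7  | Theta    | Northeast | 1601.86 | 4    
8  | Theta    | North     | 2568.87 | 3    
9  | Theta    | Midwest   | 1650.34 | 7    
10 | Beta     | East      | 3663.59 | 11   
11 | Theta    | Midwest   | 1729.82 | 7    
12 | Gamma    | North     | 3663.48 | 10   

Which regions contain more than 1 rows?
SELECT region, COUNT(*) as cnt
FROM orders
GROUP BY region
HAVING COUNT(*) > 1

Result:
  East: 2
  Midwest: 3
  North: 3
  Northeast: 4

Note: HAVING filters groups after aggregation, WHERE filters rows before.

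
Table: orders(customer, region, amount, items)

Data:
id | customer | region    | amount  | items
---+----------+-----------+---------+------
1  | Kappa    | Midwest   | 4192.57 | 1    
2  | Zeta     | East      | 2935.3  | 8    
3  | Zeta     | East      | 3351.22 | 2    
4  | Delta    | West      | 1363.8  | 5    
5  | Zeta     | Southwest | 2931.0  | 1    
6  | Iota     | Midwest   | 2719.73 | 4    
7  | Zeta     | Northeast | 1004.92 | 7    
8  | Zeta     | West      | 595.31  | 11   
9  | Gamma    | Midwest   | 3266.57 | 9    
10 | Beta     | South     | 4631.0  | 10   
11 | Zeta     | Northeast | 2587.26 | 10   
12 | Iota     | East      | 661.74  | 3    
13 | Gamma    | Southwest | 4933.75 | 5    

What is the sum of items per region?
SELECT region, SUM(items) as result
FROM orders
GROUP BY region

Result:
  East: 13
  Midwest: 14
  Northeast: 17
  South: 10
  Southwest: 6
  West: 16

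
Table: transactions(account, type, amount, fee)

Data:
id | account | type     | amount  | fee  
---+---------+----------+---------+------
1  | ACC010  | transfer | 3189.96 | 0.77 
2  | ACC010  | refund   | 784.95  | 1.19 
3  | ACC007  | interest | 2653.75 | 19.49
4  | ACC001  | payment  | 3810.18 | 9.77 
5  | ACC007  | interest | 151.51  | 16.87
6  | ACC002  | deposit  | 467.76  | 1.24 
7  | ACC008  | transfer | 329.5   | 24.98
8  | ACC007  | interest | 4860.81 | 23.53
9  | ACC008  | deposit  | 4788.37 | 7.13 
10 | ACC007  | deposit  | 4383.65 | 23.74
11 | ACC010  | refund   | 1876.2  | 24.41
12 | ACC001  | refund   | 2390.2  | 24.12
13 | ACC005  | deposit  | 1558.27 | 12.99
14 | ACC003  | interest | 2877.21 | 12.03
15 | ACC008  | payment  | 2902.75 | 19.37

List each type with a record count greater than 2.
SELECT type, COUNT(*) as cnt
FROM transactions
GROUP BY type
HAVING COUNT(*) > 2

Result:
  deposit: 4
  interest: 4
  refund: 3

Note: HAVING filters groups after aggregation, WHERE filters rows before.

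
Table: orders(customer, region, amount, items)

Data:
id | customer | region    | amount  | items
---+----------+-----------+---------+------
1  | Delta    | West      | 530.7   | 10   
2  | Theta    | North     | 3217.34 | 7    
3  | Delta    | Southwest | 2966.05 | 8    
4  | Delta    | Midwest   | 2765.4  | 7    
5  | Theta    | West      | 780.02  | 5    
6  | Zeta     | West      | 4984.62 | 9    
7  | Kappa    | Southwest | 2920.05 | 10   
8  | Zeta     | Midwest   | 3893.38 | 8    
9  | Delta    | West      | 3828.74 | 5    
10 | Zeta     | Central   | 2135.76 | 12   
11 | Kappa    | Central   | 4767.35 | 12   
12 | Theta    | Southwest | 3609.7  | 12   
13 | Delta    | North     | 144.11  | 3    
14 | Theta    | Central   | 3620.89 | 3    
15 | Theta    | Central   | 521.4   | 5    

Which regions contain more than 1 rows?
SELECT region, COUNT(*) as cnt
FROM orders
GROUP BY region
HAVING COUNT(*) > 1

Result:
  Central: 4
  Midwest: 2
  North: 2
  Southwest: 3
  West: 4

Note: HAVING filters groups after aggregation, WHERE filters rows before.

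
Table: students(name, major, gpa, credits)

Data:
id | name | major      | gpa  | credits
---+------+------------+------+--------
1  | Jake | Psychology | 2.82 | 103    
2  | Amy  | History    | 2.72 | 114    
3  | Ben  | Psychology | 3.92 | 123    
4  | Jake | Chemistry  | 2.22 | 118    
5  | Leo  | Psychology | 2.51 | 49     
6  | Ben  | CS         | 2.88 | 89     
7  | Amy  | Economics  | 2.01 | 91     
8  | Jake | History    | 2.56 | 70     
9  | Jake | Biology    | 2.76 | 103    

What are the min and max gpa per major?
SELECT major, MIN(gpa), MAX(gpa)
FROM students
GROUP BY major

Result:
  Biology: min=2.76, max=2.76
  CS: min=2.88, max=2.88
  Chemistry: min=2.22, max=2.22
  Economics: min=2.01, max=2.01
  History: min=2.56, max=2.72
  Psychology: min=2.51, max=3.92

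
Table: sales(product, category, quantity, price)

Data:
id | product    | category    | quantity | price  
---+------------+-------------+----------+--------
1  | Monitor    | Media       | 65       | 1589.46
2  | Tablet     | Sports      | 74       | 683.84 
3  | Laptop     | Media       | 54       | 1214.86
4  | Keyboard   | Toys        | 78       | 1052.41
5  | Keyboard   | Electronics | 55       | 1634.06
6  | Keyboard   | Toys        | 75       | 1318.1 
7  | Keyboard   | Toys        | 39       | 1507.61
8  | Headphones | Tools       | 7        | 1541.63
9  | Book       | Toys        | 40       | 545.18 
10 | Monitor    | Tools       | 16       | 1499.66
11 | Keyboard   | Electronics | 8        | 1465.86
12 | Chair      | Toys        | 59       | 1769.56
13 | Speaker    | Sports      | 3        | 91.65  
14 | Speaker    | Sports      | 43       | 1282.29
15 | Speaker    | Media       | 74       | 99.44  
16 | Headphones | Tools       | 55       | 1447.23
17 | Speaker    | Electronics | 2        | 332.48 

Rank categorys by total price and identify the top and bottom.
SELECT category, SUM(price)
FROM sales
GROUP BY category
ORDER BY SUM(price)

All groups:
  Sports: 2057.78
  Media: 2903.76
  Electronics: 3432.40
  Tools: 4488.52
  Toys: 6192.86

Highest: Toys (6192.86)
Lowest: Sports (2057.78)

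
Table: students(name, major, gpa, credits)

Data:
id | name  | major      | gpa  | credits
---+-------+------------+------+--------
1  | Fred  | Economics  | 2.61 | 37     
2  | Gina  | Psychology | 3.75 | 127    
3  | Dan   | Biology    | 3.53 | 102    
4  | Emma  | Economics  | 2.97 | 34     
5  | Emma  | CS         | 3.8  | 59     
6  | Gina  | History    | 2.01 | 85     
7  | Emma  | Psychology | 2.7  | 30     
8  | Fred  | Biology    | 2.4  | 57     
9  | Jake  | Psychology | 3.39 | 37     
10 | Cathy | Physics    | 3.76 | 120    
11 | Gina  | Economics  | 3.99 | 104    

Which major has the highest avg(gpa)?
SELECT major, AVG(gpa) as val
FROM students
GROUP BY major
ORDER BY val DESC
LIMIT 1

Result: CS with avg(gpa) = 3.80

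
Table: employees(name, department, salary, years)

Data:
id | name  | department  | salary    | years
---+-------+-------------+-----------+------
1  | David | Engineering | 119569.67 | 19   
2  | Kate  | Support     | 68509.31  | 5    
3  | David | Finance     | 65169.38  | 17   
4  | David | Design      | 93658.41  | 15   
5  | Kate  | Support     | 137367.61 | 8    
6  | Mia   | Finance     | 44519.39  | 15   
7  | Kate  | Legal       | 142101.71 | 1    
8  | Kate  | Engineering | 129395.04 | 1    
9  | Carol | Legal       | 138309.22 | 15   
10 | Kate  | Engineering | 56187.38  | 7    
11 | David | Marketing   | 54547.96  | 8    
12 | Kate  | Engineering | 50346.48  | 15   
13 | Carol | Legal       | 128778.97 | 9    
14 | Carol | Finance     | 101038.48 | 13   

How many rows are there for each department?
SELECT department, COUNT(*) as count
FROM employees
GROUP BY department

Result:
  Design: 1
  Engineering: 4
  Finance: 3
  Legal: 3
  Marketing: 1
  Support: 2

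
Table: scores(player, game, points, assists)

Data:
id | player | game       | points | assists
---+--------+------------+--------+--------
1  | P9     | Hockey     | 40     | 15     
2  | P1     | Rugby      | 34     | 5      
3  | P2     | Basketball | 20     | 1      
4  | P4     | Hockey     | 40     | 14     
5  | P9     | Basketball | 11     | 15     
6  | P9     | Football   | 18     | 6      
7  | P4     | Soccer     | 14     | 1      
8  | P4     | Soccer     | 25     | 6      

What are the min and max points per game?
SELECT game, MIN(points), MAX(points)
FROM scores
GROUP BY game

Result:
  Basketball: min=11, max=20
  Football: min=18, max=18
  Hockey: min=40, max=40
  Rugby: min=34, max=34
  Soccer: min=14, max=25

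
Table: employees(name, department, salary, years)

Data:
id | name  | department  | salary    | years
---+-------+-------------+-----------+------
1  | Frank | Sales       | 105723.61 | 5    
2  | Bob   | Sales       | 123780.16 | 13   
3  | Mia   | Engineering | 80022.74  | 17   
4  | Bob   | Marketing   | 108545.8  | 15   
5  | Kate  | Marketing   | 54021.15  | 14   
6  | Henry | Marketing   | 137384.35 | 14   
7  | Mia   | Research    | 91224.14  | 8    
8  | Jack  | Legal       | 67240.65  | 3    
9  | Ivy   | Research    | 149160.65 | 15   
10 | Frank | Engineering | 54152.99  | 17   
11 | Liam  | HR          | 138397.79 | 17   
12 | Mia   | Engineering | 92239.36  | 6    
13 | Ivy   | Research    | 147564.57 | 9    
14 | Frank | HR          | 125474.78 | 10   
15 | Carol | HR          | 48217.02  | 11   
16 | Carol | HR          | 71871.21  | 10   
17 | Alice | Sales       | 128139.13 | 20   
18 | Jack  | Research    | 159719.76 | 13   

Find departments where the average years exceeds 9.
SELECT department, AVG(years)
FROM employees
GROUP BY department
HAVING AVG(years) > 9

Result:
  Engineering: avg=13.33
  HR: avg=12.00
  Marketing: avg=14.33
  Research: avg=11.25
  Sales: avg=12.67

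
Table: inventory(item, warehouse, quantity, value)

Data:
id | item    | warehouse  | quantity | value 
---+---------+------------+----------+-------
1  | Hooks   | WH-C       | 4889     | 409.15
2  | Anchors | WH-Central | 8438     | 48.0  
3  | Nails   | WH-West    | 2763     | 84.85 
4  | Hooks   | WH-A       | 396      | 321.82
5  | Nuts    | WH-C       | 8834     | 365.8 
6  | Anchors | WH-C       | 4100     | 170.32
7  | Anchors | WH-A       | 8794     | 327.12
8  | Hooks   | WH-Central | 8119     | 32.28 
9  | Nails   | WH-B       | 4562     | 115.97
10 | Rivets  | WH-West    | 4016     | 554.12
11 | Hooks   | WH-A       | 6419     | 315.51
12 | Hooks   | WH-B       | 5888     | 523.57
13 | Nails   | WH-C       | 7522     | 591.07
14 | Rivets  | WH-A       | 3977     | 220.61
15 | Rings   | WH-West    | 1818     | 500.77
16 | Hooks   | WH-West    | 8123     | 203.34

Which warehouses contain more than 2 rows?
SELECT warehouse, COUNT(*) as cnt
FROM inventory
GROUP BY warehouse
HAVING COUNT(*) > 2

Result:
  WH-A: 4
  WH-C: 4
  WH-West: 4

Note: HAVING filters groups after aggregation, WHERE filters rows before.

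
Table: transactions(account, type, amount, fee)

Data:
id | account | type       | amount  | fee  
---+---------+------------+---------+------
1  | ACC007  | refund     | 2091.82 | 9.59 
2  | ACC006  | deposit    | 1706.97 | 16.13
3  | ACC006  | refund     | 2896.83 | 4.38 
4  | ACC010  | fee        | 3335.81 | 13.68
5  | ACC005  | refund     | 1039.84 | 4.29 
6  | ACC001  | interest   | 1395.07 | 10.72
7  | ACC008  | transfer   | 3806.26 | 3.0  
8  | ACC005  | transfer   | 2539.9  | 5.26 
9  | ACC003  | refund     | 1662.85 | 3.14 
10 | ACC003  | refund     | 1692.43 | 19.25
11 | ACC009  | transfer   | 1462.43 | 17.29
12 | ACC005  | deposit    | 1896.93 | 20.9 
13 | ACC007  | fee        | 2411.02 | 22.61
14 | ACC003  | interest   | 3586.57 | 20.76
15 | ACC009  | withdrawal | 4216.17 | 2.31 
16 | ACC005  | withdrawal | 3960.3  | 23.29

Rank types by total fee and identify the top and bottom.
SELECT type, SUM(fee)
FROM transactions
GROUP BY type
ORDER BY SUM(fee)

All groups:
  transfer: 25.55
  withdrawal: 25.60
  interest: 31.48
  fee: 36.29
  deposit: 37.03
  refund: 40.65

Highest: refund (40.65)
Lowest: transfer (25.55)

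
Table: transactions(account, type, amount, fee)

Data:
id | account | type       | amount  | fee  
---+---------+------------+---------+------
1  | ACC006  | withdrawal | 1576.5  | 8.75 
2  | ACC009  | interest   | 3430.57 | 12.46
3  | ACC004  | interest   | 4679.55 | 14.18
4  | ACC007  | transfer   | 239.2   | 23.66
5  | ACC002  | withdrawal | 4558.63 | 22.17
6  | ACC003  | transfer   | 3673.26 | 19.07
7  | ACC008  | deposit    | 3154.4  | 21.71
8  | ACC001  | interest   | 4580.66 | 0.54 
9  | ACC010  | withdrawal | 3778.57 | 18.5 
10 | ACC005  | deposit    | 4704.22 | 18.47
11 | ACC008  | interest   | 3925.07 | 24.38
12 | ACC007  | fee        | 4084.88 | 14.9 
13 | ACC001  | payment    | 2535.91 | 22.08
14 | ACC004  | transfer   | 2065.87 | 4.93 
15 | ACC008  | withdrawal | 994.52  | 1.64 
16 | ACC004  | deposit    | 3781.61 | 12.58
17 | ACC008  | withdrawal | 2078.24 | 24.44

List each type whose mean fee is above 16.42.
SELECT type, AVG(fee)
FROM transactions
GROUP BY type
HAVING AVG(fee) > 16.42

Result:
  deposit: avg=17.59
  payment: avg=22.08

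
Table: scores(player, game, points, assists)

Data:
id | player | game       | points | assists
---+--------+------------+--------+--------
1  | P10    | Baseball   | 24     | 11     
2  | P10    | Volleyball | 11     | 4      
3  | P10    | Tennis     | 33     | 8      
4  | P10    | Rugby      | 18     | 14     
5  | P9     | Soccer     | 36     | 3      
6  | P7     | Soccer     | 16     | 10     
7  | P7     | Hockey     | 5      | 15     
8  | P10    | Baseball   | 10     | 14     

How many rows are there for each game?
SELECT game, COUNT(*) as count
FROM scores
GROUP BY game

Result:
  Baseball: 2
  Hockey: 1
  Rugby: 1
  Soccer: 2
  Tennis: 1
  Volleyball: 1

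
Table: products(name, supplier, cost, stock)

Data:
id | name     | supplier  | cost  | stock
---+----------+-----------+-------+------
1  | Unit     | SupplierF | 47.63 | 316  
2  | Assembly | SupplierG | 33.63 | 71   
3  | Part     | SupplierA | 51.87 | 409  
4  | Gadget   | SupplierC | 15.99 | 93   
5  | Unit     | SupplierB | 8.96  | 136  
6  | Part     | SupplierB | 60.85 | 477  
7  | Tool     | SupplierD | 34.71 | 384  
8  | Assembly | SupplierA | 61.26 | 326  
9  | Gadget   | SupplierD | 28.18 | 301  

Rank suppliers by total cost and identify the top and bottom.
SELECT supplier, SUM(cost)
FROM products
GROUP BY supplier
ORDER BY SUM(cost)

All groups:
  SupplierC: 15.99
  SupplierG: 33.63
  SupplierF: 47.63
  SupplierD: 62.89
  SupplierB: 69.81
  SupplierA: 113.13

Highest: SupplierA (113.13)
Lowest: SupplierC (15.99)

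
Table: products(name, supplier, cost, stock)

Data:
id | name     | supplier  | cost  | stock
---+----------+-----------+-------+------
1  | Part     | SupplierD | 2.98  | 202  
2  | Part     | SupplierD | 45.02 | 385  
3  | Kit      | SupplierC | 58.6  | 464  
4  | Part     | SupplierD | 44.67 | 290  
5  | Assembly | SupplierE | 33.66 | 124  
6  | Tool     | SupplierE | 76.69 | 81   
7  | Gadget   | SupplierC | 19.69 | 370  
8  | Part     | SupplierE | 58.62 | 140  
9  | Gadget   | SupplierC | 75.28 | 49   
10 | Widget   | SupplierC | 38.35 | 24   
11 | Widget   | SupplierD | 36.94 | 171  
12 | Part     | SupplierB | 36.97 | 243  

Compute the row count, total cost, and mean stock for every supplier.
SELECT supplier,
       COUNT(*) as cnt,
       SUM(cost) as total_cost,
       AVG(stock) as avg_stock
FROM products
GROUP BY supplier

Result:
  SupplierB: 1 records, 36.97 total cost, 243.00 avg stock
  SupplierC: 4 records, 191.92 total cost, 226.75 avg stock
  SupplierD: 4 records, 129.61 total cost, 262.00 avg stock
  SupplierE: 3 records, 168.97 total cost, 115.00 avg stock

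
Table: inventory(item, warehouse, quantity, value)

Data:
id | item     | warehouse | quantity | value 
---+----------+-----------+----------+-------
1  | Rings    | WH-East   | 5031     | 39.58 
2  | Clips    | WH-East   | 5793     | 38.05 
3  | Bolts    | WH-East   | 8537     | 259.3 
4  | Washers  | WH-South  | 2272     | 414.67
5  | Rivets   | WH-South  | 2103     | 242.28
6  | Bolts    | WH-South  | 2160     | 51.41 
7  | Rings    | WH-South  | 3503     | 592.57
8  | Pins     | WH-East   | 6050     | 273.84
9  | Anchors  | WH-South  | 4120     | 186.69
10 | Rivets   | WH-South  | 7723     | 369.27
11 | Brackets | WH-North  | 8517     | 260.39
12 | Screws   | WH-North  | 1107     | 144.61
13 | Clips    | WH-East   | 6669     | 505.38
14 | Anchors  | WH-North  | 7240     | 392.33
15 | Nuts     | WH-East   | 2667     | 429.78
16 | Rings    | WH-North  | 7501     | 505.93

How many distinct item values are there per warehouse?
SELECT warehouse, COUNT(DISTINCT item)
FROM inventory
GROUP BY warehouse

Result:
  WH-East: 5 distinct
  WH-North: 4 distinct
  WH-South: 5 distinct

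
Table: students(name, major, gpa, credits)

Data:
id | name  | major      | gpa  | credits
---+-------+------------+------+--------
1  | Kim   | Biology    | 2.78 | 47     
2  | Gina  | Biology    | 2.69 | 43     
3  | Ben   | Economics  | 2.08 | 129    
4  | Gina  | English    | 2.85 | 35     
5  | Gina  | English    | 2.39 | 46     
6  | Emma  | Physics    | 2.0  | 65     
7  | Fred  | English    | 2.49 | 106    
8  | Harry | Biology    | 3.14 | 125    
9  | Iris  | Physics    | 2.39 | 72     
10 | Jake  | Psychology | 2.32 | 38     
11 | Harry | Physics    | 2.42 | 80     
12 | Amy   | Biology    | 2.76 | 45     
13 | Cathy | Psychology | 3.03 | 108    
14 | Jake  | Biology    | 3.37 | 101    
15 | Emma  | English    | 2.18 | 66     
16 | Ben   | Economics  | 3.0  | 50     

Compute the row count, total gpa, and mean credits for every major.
SELECT major,
       COUNT(*) as cnt,
       SUM(gpa) as total_gpa,
       AVG(credits) as avg_credits
FROM students
GROUP BY major

Result:
  Biology: 5 records, 14.74 total gpa, 72.20 avg credits
  Economics: 2 records, 5.08 total gpa, 89.50 avg credits
  English: 4 records, 9.91 total gpa, 63.25 avg credits
  Physics: 3 records, 6.81 total gpa, 72.33 avg credits
  Psychology: 2 records, 5.35 total gpa, 73.00 avg credits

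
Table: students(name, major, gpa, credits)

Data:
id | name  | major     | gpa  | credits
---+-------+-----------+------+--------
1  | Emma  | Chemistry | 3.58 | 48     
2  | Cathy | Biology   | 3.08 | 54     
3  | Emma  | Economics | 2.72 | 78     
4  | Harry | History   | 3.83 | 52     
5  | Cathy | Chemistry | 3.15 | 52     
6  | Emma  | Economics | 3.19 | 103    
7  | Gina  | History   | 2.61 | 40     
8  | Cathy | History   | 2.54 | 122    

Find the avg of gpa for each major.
SELECT major, AVG(gpa) as result
FROM students
GROUP BY major

Result:
  Biology: 3.08
  Chemistry: 3.37
  Economics: 2.96
  History: 2.99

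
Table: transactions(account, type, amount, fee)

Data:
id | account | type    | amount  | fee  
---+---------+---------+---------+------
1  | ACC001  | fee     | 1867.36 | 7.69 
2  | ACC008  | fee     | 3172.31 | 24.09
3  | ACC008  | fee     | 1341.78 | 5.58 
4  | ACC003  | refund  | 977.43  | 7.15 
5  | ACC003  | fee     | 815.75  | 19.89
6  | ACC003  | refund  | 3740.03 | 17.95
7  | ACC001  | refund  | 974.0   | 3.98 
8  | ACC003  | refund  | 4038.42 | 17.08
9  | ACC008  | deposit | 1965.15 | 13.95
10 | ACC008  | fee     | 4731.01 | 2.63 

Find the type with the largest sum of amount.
SELECT type, SUM(amount) as val
FROM transactions
GROUP BY type
ORDER BY val DESC
LIMIT 1

Result: fee with sum(amount) = 11928.21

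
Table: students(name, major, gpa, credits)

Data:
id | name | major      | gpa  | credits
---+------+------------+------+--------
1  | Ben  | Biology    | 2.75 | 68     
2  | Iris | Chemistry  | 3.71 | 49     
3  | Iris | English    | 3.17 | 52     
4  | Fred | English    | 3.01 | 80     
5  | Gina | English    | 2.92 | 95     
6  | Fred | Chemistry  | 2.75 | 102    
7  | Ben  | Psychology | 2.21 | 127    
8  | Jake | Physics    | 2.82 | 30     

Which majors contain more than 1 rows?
SELECT major, COUNT(*) as cnt
FROM students
GROUP BY major
HAVING COUNT(*) > 1

Result:
  Chemistry: 2
  English: 3

Note: HAVING filters groups after aggregation, WHERE filters rows before.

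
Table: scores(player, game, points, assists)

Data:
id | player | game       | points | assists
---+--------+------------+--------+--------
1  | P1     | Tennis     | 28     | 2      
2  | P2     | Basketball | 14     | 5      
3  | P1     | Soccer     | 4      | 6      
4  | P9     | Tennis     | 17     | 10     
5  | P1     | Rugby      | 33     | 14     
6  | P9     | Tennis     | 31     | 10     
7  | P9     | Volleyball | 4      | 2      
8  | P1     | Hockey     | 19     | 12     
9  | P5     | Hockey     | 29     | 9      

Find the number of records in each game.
SELECT game, COUNT(*) as count
FROM scores
GROUP BY game

Result:
  Basketball: 1
  Hockey: 2
  Rugby: 1
  Soccer: 1
  Tennis: 3
  Volleyball: 1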